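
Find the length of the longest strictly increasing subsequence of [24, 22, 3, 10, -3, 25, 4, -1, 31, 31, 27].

4

One longest increasing subsequence is 3, 10, 25, 31 (positions 3,4,6,9), of length 4; no longer one exists.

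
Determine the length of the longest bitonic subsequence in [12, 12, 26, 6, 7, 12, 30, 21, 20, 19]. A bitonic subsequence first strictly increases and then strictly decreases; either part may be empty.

7

Let inc[i] be the LIS ending at i and dec[i] the longest strictly decreasing subsequence starting at i. inc = [1, 1, 2, 1, 2, 3, 4, 4, 4, 4], dec = [2, 2, 4, 1, 1, 1, 4, 3, 2, 1].
max_i inc[i]+dec[i]−1 = 7, with one witness 6, 7, 12, 30, 21, 20, 19.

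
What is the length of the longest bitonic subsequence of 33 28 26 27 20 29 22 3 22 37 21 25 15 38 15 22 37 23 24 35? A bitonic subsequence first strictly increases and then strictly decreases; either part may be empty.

7

One longest bitonic subsequence is 26, 27, 29, 37, 38, 37, 35 (positions 3,4,6,10,14,17,20): it rises to 38 then falls. Length 7 is optimal.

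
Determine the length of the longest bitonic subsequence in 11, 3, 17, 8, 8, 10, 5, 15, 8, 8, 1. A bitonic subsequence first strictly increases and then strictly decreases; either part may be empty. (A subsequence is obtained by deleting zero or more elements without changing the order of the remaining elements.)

One longest bitonic subsequence is 3, 8, 10, 15, 8, 1 (positions 2,4,6,8,10,11): it rises to 15 then falls. Length 6 is optimal.

6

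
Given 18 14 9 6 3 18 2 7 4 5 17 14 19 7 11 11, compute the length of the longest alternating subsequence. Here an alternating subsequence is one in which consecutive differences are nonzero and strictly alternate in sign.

11

A longest alternating subsequence is 18, 14, 18, 2, 7, 4, 17, 14, 19, 7, 11 (positions 1,2,6,7,8,9,11,12,13,14,15); its 10 consecutive differences strictly alternate in sign, and length 11 is optimal.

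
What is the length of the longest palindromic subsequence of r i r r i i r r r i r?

10

Using dp[i][j] = 2 + dp[i+1][j−1] if the ends match, else max(dp[i+1][j], dp[i][j−1]):
dp[1][11] = 10. A witness is rirriirrir at positions 1,2,3,4,5,6,8,9,10,11.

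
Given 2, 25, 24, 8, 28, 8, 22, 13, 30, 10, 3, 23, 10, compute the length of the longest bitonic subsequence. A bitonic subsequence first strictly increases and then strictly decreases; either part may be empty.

7

One longest bitonic subsequence is 2, 25, 24, 22, 13, 10, 3 (positions 1,2,3,7,8,10,11): it rises to 25 then falls. Length 7 is optimal.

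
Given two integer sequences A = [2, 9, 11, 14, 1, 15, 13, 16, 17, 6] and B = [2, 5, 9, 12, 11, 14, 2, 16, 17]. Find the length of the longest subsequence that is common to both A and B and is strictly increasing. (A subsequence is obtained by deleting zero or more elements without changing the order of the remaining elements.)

6

For each value that appears in both, track the longest common increasing run ending there.
The best achievable length is 6; one witness is 2, 9, 11, 14, 16, 17 (A-positions 1,2,3,4,8,9, B-positions 1,3,5,6,8,9).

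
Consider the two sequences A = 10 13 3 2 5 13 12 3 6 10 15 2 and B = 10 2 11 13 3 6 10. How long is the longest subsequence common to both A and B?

6

A longest common subsequence is 10, 2, 13, 3, 6, 10 (length 6); the LCS DP confirms no longer common subsequence exists.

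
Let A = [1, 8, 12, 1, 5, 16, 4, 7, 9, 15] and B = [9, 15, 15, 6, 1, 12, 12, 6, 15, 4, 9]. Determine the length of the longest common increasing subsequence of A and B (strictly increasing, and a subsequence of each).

3

For each value that appears in both, track the longest common increasing run ending there.
The best achievable length is 3; one witness is 1, 12, 15 (A-positions 1,3,10, B-positions 5,6,9).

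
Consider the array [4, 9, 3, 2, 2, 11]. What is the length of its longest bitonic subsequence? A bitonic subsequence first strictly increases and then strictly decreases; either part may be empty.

4

Let inc[i] be the LIS ending at i and dec[i] the longest strictly decreasing subsequence starting at i. inc = [1, 2, 1, 1, 1, 3], dec = [3, 3, 2, 1, 1, 1].
max_i inc[i]+dec[i]−1 = 4, with one witness 4, 9, 3, 2.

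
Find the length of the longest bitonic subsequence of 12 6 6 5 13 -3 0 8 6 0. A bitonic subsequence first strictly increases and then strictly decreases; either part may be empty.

5

Let inc[i] be the LIS ending at i and dec[i] the longest strictly decreasing subsequence starting at i. inc = [1, 1, 1, 1, 2, 1, 2, 3, 3, 2], dec = [4, 3, 3, 2, 4, 1, 1, 3, 2, 1].
max_i inc[i]+dec[i]−1 = 5, with one witness 12, 13, 8, 6, 0.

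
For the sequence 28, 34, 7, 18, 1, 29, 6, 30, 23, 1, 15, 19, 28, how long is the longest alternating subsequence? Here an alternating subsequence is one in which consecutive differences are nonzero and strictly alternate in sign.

10

Track the best alternating length ending on an up-step vs a down-step at each position: up/down = 1/1, 2/1, 1/3, 4/3, 1/5, 6/3, 6/7, 8/3, 8/9, 1/9, 10/9, 10/9, 10/9.
The maximum over both is 10; one such subsequence is 28, 34, 7, 18, 1, 29, 6, 30, 1, 15.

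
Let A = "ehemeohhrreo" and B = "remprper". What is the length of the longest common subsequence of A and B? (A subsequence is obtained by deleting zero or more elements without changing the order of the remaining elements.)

4

Backtracking the LCS table gives one alignment: e (A3,B2) → m (A4,B3) → e (A5,B7) → r (A10,B8).
So the longest common subsequence has length 4.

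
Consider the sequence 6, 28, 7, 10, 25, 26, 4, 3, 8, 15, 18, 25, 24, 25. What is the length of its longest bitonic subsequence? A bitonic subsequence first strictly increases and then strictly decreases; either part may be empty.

7

Let inc[i] be the LIS ending at i and dec[i] the longest strictly decreasing subsequence starting at i. inc = [1, 2, 2, 3, 4, 5, 1, 1, 3, 4, 5, 6, 6, 7], dec = [3, 4, 3, 3, 3, 3, 2, 1, 1, 1, 1, 2, 1, 1].
max_i inc[i]+dec[i]−1 = 7, with one witness 6, 7, 10, 25, 26, 25, 24.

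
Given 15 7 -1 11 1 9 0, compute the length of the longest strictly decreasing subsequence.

4

Let dp[i] be the longest decreasing subsequence ending at position i. Then dp = [1, 2, 3, 2, 3, 3, 4].
The maximum is 4; one witness is 15, 7, 1, 0 at positions 1,2,5,7.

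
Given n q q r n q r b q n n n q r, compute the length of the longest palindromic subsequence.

7

One longest palindromic subsequence is rqnnnqr (positions 4,6,10,11,12,13,14); it reads the same forward and backward, and the interval DP gives dp[1][14] = 7.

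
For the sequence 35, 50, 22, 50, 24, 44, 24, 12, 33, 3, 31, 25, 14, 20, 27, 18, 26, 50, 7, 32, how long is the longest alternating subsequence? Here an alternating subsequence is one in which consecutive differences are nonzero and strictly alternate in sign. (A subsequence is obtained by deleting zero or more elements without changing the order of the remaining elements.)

Track the best alternating length ending on an up-step vs a down-step at each position: up/down = 1/1, 2/1, 1/3, 4/1, 4/5, 6/5, 4/7, 1/7, 8/7, 1/9, 10/9, 10/11, 10/11, 12/11, 12/11, 12/13, 14/13, 14/1, 10/15, 16/15.
The maximum over both is 16; one such subsequence is 35, 50, 22, 50, 24, 44, 24, 33, 3, 31, 14, 20, 18, 26, 7, 32.

16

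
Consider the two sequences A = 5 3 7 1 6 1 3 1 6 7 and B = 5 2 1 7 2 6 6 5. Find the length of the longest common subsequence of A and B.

A longest common subsequence is 5, 7, 6, 6 (length 4); the LCS DP confirms no longer common subsequence exists.

4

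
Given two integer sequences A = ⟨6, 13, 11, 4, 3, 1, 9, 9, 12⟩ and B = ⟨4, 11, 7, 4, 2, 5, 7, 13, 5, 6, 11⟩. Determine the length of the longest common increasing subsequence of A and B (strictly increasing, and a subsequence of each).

2

A longest common strictly increasing subsequence is 6, 11 (length 2); it appears in order in both A and B, and no longer such subsequence exists.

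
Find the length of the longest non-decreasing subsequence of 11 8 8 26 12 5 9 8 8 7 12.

Scanning left to right, the best length ending at each element is: 11→1, 8→1, 8→2, 26→3, 12→3, 5→1, 9→3, 8→3, 8→4, 7→2, 12→5.
So the longest non-decreasing subsequence has length 5, e.g. 8, 8, 8, 8, 12.

5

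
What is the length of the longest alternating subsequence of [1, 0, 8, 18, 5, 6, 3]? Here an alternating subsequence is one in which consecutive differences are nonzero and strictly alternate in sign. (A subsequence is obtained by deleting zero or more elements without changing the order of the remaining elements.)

6

A longest alternating subsequence is 1, 0, 8, 5, 6, 3 (positions 1,2,3,5,6,7); its 5 consecutive differences strictly alternate in sign, and length 6 is optimal.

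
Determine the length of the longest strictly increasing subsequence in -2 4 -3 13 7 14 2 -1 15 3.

5

Let dp[i] be the longest increasing subsequence ending at position i. Then dp = [1, 2, 1, 3, 3, 4, 2, 2, 5, 3].
The maximum is 5; one witness is -2, 4, 13, 14, 15 at positions 1,2,4,6,9.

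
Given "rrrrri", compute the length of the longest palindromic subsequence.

5

Using dp[i][j] = 2 + dp[i+1][j−1] if the ends match, else max(dp[i+1][j], dp[i][j−1]):
dp[1][6] = 5. A witness is rrrrr at positions 1,2,3,4,5.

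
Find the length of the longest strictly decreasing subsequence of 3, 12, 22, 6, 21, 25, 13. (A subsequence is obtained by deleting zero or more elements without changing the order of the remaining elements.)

3

Scanning left to right, the best length ending at each element is: 3→1, 12→1, 22→1, 6→2, 21→2, 25→1, 13→3.
So the longest decreasing subsequence has length 3, e.g. 22, 21, 13.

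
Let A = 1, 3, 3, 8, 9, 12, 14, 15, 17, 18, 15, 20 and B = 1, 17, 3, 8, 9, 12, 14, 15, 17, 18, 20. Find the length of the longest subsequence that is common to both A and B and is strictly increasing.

For each value that appears in both, track the longest common increasing run ending there.
The best achievable length is 10; one witness is 1, 3, 8, 9, 12, 14, 15, 17, 18, 20 (A-positions 1,2,4,5,6,7,8,9,10,12, B-positions 1,3,4,5,6,7,8,9,10,11).

10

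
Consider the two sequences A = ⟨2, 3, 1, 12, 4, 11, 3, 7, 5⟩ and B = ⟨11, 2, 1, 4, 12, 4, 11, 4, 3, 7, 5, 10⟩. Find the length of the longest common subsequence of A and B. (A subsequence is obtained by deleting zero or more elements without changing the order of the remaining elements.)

Backtracking the LCS table gives one alignment: 2 (A1,B2) → 1 (A3,B3) → 12 (A4,B5) → 4 (A5,B6) → 11 (A6,B7) → 3 (A7,B9) → 7 (A8,B10) → 5 (A9,B11).
So the longest common subsequence has length 8.

8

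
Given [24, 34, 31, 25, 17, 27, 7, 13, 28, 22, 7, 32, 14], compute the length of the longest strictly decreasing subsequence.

6

Scanning left to right, the best length ending at each element is: 24→1, 34→1, 31→2, 25→3, 17→4, 27→3, 7→5, 13→5, 28→3, 22→4, 7→6, 32→2, 14→5.
So the longest decreasing subsequence has length 6, e.g. 34, 31, 25, 17, 13, 7.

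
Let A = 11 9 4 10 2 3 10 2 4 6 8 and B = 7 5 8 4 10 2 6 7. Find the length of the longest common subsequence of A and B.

4

Backtracking the LCS table gives one alignment: 4 (A3,B4) → 10 (A7,B5) → 2 (A8,B6) → 6 (A10,B7).
So the longest common subsequence has length 4.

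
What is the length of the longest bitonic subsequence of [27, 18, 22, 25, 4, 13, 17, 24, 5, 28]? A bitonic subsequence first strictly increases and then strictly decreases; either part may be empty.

Let inc[i] be the LIS ending at i and dec[i] the longest strictly decreasing subsequence starting at i. inc = [1, 1, 2, 3, 1, 2, 3, 4, 2, 5], dec = [4, 3, 3, 3, 1, 2, 2, 2, 1, 1].
max_i inc[i]+dec[i]−1 = 5, with one witness 18, 22, 25, 24, 5.

5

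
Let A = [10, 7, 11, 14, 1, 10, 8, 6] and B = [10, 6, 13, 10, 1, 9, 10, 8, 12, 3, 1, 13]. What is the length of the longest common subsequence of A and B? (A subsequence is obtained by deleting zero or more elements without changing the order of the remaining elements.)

4

A longest common subsequence is 10, 1, 10, 8 (length 4); the LCS DP confirms no longer common subsequence exists.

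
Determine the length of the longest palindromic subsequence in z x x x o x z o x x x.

9

Using dp[i][j] = 2 + dp[i+1][j−1] if the ends match, else max(dp[i+1][j], dp[i][j−1]):
dp[1][11] = 9. A witness is xxxozoxxx at positions 2,3,4,5,7,8,9,10,11.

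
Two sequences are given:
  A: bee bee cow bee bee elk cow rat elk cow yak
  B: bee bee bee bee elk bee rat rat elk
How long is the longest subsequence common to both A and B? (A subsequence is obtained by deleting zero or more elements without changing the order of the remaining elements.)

A longest common subsequence is bee, bee, bee, bee, elk, rat, elk (length 7); the LCS DP confirms no longer common subsequence exists.

7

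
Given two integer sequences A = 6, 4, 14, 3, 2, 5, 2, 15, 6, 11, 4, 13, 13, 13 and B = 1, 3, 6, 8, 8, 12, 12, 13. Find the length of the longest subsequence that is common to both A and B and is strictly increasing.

A longest common strictly increasing subsequence is 3, 6, 13 (length 3); it appears in order in both A and B, and no longer such subsequence exists.

3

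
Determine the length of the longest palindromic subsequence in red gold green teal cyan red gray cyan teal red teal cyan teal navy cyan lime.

7

One longest palindromic subsequence is cyan cyan teal red teal cyan cyan (positions 5,8,9,10,11,12,15); it reads the same forward and backward, and the interval DP gives dp[1][16] = 7.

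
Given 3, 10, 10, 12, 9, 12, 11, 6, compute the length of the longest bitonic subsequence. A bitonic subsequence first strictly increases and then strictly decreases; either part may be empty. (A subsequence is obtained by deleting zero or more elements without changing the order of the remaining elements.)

5

One longest bitonic subsequence is 3, 10, 12, 11, 6 (positions 1,2,4,7,8): it rises to 12 then falls. Length 5 is optimal.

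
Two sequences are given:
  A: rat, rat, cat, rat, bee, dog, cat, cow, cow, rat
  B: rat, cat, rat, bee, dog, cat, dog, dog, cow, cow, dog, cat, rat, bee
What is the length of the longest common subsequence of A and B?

9

Backtracking the LCS table gives one alignment: rat (A2,B1) → cat (A3,B2) → rat (A4,B3) → bee (A5,B4) → dog (A6,B5) → cat (A7,B6) → cow (A8,B9) → cow (A9,B10) → rat (A10,B13).
So the longest common subsequence has length 9.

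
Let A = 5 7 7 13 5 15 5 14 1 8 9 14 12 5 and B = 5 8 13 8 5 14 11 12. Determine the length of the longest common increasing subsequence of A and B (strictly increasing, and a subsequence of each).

3

A longest common strictly increasing subsequence is 5, 13, 14 (length 3); it appears in order in both A and B, and no longer such subsequence exists.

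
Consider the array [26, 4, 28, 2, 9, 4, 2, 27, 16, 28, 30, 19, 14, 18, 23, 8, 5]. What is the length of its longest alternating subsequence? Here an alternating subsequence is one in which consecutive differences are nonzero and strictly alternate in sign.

A longest alternating subsequence is 26, 4, 28, 2, 9, 4, 27, 16, 28, 14, 18, 8 (positions 1,2,3,4,5,6,8,9,10,13,14,16); its 11 consecutive differences strictly alternate in sign, and length 12 is optimal.

12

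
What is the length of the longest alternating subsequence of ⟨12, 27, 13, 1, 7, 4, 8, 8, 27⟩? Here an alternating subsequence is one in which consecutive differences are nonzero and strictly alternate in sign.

6

A longest alternating subsequence is 12, 27, 1, 7, 4, 8 (positions 1,2,4,5,6,7); its 5 consecutive differences strictly alternate in sign, and length 6 is optimal.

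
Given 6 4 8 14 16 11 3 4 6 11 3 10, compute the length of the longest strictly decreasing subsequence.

4

One longest decreasing subsequence is 14, 11, 4, 3 (positions 4,6,8,11), of length 4; no longer one exists.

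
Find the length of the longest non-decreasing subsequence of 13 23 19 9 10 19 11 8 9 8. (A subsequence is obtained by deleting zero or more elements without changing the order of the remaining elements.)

3

One longest non-decreasing subsequence is 13, 19, 19 (positions 1,3,6), of length 3; no longer one exists.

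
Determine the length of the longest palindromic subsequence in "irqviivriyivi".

One longest palindromic subsequence is iviiriivi (positions 1,4,5,6,8,9,11,12,13); it reads the same forward and backward, and the interval DP gives dp[1][13] = 9.

9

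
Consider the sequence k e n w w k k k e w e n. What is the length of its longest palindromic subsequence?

One longest palindromic subsequence is nwkkkwn (positions 3,5,6,7,8,10,12); it reads the same forward and backward, and the interval DP gives dp[1][12] = 7.

7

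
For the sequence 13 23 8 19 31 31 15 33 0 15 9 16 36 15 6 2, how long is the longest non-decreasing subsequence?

6

Scanning left to right, the best length ending at each element is: 13→1, 23→2, 8→1, 19→2, 31→3, 31→4, 15→2, 33→5, 0→1, 15→3, 9→2, 16→4, 36→6, 15→4, 6→2, 2→2.
So the longest non-decreasing subsequence has length 6, e.g. 13, 23, 31, 31, 33, 36.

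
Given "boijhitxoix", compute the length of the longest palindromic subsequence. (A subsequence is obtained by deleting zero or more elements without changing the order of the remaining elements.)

5

One longest palindromic subsequence is oihio (positions 2,3,5,6,9); it reads the same forward and backward, and the interval DP gives dp[1][11] = 5.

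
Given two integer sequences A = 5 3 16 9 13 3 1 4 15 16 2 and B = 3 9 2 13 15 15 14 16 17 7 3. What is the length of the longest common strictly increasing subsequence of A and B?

5

For each value that appears in both, track the longest common increasing run ending there.
The best achievable length is 5; one witness is 3, 9, 13, 15, 16 (A-positions 2,4,5,9,10, B-positions 1,2,4,5,8).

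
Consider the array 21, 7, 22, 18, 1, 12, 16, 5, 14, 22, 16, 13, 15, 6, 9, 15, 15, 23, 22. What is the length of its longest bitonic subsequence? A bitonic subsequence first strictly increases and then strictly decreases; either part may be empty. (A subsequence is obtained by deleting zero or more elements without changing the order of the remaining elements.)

7

One longest bitonic subsequence is 21, 22, 18, 16, 14, 13, 9 (positions 1,3,4,7,9,12,15): it rises to 22 then falls. Length 7 is optimal.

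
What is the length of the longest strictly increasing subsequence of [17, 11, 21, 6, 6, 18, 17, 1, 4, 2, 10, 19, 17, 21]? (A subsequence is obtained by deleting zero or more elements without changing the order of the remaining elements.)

One longest increasing subsequence is 1, 4, 10, 19, 21 (positions 8,9,11,12,14), of length 5; no longer one exists.

5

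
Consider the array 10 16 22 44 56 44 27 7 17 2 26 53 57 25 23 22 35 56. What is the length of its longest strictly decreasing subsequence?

Scanning left to right, the best length ending at each element is: 10→1, 16→1, 22→1, 44→1, 56→1, 44→2, 27→3, 7→4, 17→4, 2→5, 26→4, 53→2, 57→1, 25→5, 23→6, 22→7, 35→3, 56→2.
So the longest decreasing subsequence has length 7, e.g. 56, 44, 27, 26, 25, 23, 22.

7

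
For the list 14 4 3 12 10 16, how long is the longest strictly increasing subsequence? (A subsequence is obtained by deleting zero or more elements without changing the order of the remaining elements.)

3

Scanning left to right, the best length ending at each element is: 14→1, 4→1, 3→1, 12→2, 10→2, 16→3.
So the longest increasing subsequence has length 3, e.g. 4, 12, 16.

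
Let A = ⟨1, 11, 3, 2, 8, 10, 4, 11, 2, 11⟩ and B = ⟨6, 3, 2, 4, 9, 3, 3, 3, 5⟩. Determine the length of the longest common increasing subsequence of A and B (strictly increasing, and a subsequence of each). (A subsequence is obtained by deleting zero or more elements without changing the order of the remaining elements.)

For each value that appears in both, track the longest common increasing run ending there.
The best achievable length is 2; one witness is 3, 4 (A-positions 3,7, B-positions 2,4).

2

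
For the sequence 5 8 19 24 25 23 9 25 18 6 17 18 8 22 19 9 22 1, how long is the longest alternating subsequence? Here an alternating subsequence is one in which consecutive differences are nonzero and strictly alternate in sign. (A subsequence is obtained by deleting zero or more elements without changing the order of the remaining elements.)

11

A longest alternating subsequence is 5, 24, 23, 25, 6, 17, 8, 22, 19, 22, 1 (positions 1,4,6,8,10,11,13,14,15,17,18); its 10 consecutive differences strictly alternate in sign, and length 11 is optimal.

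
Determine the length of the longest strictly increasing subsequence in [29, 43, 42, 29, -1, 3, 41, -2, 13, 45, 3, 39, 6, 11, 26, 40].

Let dp[i] be the longest increasing subsequence ending at position i. Then dp = [1, 2, 2, 1, 1, 2, 3, 1, 3, 4, 2, 4, 3, 4, 5, 6].
The maximum is 6; one witness is -1, 3, 6, 11, 26, 40 at positions 5,6,13,14,15,16.

6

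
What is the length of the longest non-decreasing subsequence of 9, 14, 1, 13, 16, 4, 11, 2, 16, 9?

4

One longest non-decreasing subsequence is 9, 14, 16, 16 (positions 1,2,5,9), of length 4; no longer one exists.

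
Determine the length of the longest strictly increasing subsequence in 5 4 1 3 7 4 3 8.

Scanning left to right, the best length ending at each element is: 5→1, 4→1, 1→1, 3→2, 7→3, 4→3, 3→2, 8→4.
So the longest increasing subsequence has length 4, e.g. 1, 3, 7, 8.

4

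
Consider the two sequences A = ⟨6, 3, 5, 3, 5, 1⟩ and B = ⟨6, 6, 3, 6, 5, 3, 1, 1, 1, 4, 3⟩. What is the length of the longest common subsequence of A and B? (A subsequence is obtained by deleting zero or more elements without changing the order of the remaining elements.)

Backtracking the LCS table gives one alignment: 6 (A1,B2) → 3 (A2,B3) → 5 (A3,B5) → 3 (A4,B6) → 1 (A6,B9).
So the longest common subsequence has length 5.

5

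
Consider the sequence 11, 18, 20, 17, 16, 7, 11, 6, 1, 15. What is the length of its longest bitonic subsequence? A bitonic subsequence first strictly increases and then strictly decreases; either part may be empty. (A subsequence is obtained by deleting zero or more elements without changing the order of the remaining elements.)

8

One longest bitonic subsequence is 11, 18, 20, 17, 16, 11, 6, 1 (positions 1,2,3,4,5,7,8,9): it rises to 20 then falls. Length 8 is optimal.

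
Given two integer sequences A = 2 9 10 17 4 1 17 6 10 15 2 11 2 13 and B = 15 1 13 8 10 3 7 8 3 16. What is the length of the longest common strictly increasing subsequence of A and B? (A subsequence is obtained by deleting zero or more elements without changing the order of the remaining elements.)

2

For each value that appears in both, track the longest common increasing run ending there.
The best achievable length is 2; one witness is 1, 13 (A-positions 6,14, B-positions 2,3).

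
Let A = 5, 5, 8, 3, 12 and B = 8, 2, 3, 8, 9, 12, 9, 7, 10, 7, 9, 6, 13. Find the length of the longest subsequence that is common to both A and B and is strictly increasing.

For each value that appears in both, track the longest common increasing run ending there.
The best achievable length is 2; one witness is 8, 12 (A-positions 3,5, B-positions 1,6).

2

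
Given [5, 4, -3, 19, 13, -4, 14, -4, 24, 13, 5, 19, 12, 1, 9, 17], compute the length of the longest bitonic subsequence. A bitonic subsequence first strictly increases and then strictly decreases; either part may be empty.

One longest bitonic subsequence is 5, 13, 14, 24, 19, 12, 9 (positions 1,5,7,9,12,13,15): it rises to 24 then falls. Length 7 is optimal.

7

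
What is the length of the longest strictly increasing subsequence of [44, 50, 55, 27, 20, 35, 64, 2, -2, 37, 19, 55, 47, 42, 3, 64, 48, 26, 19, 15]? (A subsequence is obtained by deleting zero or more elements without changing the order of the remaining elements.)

Let dp[i] be the longest increasing subsequence ending at position i. Then dp = [1, 2, 3, 1, 1, 2, 4, 1, 1, 3, 2, 4, 4, 4, 2, 5, 5, 3, 3, 3].
The maximum is 5; one witness is 27, 35, 37, 55, 64 at positions 4,6,10,12,16.

5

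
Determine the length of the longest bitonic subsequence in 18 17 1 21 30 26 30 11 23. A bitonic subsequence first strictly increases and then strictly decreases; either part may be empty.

5

Let inc[i] be the LIS ending at i and dec[i] the longest strictly decreasing subsequence starting at i. inc = [1, 1, 1, 2, 3, 3, 4, 2, 3], dec = [3, 2, 1, 2, 3, 2, 2, 1, 1].
max_i inc[i]+dec[i]−1 = 5, with one witness 18, 21, 30, 26, 23.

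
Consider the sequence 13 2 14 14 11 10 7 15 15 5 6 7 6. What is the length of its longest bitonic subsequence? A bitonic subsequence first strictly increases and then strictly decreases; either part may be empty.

6

One longest bitonic subsequence is 13, 14, 11, 10, 7, 6 (positions 1,3,5,6,12,13): it rises to 14 then falls. Length 6 is optimal.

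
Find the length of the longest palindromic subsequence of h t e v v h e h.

6

Using dp[i][j] = 2 + dp[i+1][j−1] if the ends match, else max(dp[i+1][j], dp[i][j−1]):
dp[1][8] = 6. A witness is hevveh at positions 1,3,4,5,7,8.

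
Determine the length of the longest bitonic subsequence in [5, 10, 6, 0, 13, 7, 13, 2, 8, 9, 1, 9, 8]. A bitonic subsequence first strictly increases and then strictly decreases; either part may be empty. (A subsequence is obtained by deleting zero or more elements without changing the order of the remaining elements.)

Let inc[i] be the LIS ending at i and dec[i] the longest strictly decreasing subsequence starting at i. inc = [1, 2, 2, 1, 3, 3, 4, 2, 4, 5, 2, 5, 4], dec = [3, 4, 3, 1, 4, 3, 3, 2, 2, 2, 1, 2, 1].
max_i inc[i]+dec[i]−1 = 6, with one witness 5, 10, 13, 7, 2, 1.

6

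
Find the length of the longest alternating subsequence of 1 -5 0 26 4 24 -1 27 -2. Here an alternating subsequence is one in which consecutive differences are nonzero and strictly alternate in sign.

8

Track the best alternating length ending on an up-step vs a down-step at each position: up/down = 1/1, 1/2, 3/2, 3/1, 3/4, 5/4, 3/6, 7/1, 3/8.
The maximum over both is 8; one such subsequence is 1, -5, 26, 4, 24, -1, 27, -2.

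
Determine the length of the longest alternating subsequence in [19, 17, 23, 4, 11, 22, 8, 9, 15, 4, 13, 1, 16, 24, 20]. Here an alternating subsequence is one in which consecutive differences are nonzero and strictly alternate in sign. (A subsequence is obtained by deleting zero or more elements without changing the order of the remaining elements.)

12

Track the best alternating length ending on an up-step vs a down-step at each position: up/down = 1/1, 1/2, 3/1, 1/4, 5/4, 5/4, 5/6, 7/6, 7/6, 1/8, 9/8, 1/10, 11/6, 11/1, 11/12.
The maximum over both is 12; one such subsequence is 19, 17, 23, 4, 11, 8, 9, 4, 13, 1, 24, 20.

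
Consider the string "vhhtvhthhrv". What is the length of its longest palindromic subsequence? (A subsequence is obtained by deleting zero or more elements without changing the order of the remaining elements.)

Using dp[i][j] = 2 + dp[i+1][j−1] if the ends match, else max(dp[i+1][j], dp[i][j−1]):
dp[1][11] = 9. A witness is vhhththhv at positions 1,2,3,4,6,7,8,9,11.

9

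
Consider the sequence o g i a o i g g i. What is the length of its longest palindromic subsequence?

One longest palindromic subsequence is gioig (positions 2,3,5,6,8); it reads the same forward and backward, and the interval DP gives dp[1][9] = 5.

5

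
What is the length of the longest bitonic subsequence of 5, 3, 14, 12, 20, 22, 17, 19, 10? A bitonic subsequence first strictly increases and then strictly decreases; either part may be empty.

One longest bitonic subsequence is 5, 14, 20, 22, 19, 10 (positions 1,3,5,6,8,9): it rises to 22 then falls. Length 6 is optimal.

6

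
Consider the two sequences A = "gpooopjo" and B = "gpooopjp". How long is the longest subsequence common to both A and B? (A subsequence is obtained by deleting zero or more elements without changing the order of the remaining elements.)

7

Backtracking the LCS table gives one alignment: g (A1,B1) → p (A2,B2) → o (A3,B3) → o (A4,B4) → o (A5,B5) → p (A6,B6) → j (A7,B7).
So the longest common subsequence has length 7.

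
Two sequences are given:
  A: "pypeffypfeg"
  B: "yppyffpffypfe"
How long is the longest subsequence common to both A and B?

9

A longest common subsequence is pypffypfe (length 9); the LCS DP confirms no longer common subsequence exists.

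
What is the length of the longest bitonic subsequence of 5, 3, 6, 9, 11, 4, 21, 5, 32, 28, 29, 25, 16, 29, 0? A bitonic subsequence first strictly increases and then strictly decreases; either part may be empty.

Let inc[i] be the LIS ending at i and dec[i] the longest strictly decreasing subsequence starting at i. inc = [1, 1, 2, 3, 4, 2, 5, 3, 6, 6, 7, 6, 5, 7, 1], dec = [3, 2, 3, 3, 3, 2, 3, 2, 5, 4, 4, 3, 2, 2, 1].
max_i inc[i]+dec[i]−1 = 10, with one witness 5, 6, 9, 11, 21, 32, 29, 25, 16, 0.

10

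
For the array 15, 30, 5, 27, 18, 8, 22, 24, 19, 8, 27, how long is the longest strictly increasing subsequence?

Scanning left to right, the best length ending at each element is: 15→1, 30→2, 5→1, 27→2, 18→2, 8→2, 22→3, 24→4, 19→3, 8→2, 27→5.
So the longest increasing subsequence has length 5, e.g. 15, 18, 22, 24, 27.

5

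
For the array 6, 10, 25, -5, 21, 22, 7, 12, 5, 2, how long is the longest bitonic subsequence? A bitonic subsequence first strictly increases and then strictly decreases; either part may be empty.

7

One longest bitonic subsequence is 6, 10, 25, 22, 12, 5, 2 (positions 1,2,3,6,8,9,10): it rises to 25 then falls. Length 7 is optimal.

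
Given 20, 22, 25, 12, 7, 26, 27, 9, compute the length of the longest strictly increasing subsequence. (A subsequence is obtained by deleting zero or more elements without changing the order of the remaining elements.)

5

Let dp[i] be the longest increasing subsequence ending at position i. Then dp = [1, 2, 3, 1, 1, 4, 5, 2].
The maximum is 5; one witness is 20, 22, 25, 26, 27 at positions 1,2,3,6,7.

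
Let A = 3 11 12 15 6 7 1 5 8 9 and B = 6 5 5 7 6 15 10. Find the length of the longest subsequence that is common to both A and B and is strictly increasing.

A longest common strictly increasing subsequence is 6, 7 (length 2); it appears in order in both A and B, and no longer such subsequence exists.

2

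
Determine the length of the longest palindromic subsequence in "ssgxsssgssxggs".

11

One longest palindromic subsequence is sgxssgssxgs (positions 1,3,4,5,6,8,9,10,11,13,14); it reads the same forward and backward, and the interval DP gives dp[1][14] = 11.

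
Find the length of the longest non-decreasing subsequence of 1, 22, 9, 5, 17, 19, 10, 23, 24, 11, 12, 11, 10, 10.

6

One longest non-decreasing subsequence is 1, 9, 17, 19, 23, 24 (positions 1,3,5,6,8,9), of length 6; no longer one exists.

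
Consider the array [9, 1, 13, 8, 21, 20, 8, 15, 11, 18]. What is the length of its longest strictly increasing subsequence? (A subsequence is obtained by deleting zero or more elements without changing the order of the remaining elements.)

Let dp[i] be the longest increasing subsequence ending at position i. Then dp = [1, 1, 2, 2, 3, 3, 2, 3, 3, 4].
The maximum is 4; one witness is 9, 13, 15, 18 at positions 1,3,8,10.

4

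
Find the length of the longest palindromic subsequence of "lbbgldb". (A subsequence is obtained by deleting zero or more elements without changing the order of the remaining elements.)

4

One longest palindromic subsequence is lbbl (positions 1,2,3,5); it reads the same forward and backward, and the interval DP gives dp[1][7] = 4.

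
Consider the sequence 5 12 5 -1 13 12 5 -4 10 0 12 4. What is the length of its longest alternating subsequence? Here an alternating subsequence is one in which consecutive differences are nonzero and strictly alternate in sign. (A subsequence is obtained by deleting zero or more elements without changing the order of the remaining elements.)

9

Track the best alternating length ending on an up-step vs a down-step at each position: up/down = 1/1, 2/1, 1/3, 1/3, 4/1, 4/5, 4/5, 1/5, 6/5, 6/7, 8/5, 8/9.
The maximum over both is 9; one such subsequence is 5, 12, 5, 13, 5, 10, 0, 12, 4.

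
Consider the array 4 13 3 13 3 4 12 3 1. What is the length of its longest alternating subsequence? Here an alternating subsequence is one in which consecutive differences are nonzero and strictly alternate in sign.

A longest alternating subsequence is 4, 13, 3, 13, 3, 4, 3 (positions 1,2,3,4,5,6,8); its 6 consecutive differences strictly alternate in sign, and length 7 is optimal.

7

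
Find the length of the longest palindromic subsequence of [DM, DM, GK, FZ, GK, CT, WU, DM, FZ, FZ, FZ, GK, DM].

8

One longest palindromic subsequence is DM GK FZ FZ FZ FZ GK DM (positions 1,3,4,9,10,11,12,13); it reads the same forward and backward, and the interval DP gives dp[1][13] = 8.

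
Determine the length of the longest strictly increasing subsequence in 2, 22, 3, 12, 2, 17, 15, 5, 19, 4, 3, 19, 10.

5

Let dp[i] be the longest increasing subsequence ending at position i. Then dp = [1, 2, 2, 3, 1, 4, 4, 3, 5, 3, 2, 5, 4].
The maximum is 5; one witness is 2, 3, 12, 17, 19 at positions 1,3,4,6,9.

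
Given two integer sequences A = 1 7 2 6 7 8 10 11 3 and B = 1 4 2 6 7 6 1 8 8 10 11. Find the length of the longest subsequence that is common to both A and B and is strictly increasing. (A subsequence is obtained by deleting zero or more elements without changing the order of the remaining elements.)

A longest common strictly increasing subsequence is 1, 2, 6, 7, 8, 10, 11 (length 7); it appears in order in both A and B, and no longer such subsequence exists.

7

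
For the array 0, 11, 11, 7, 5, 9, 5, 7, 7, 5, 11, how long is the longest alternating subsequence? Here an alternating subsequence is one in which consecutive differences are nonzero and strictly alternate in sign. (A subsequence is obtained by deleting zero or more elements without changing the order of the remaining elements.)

Track the best alternating length ending on an up-step vs a down-step at each position: up/down = 1/1, 2/1, 2/1, 2/3, 2/3, 4/3, 2/5, 6/5, 6/5, 2/7, 8/1.
The maximum over both is 8; one such subsequence is 0, 11, 7, 9, 5, 7, 5, 11.

8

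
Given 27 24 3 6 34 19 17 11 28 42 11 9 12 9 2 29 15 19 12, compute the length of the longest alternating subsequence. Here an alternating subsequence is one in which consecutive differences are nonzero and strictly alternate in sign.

Track the best alternating length ending on an up-step vs a down-step at each position: up/down = 1/1, 1/2, 1/2, 3/2, 3/1, 3/4, 3/4, 3/4, 5/4, 5/1, 3/6, 3/6, 7/6, 3/8, 1/8, 9/6, 9/10, 11/10, 9/12.
The maximum over both is 12; one such subsequence is 27, 24, 34, 19, 28, 11, 12, 9, 29, 15, 19, 12.

12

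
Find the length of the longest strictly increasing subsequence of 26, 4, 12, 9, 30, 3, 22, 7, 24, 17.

Scanning left to right, the best length ending at each element is: 26→1, 4→1, 12→2, 9→2, 30→3, 3→1, 22→3, 7→2, 24→4, 17→3.
So the longest increasing subsequence has length 4, e.g. 4, 12, 22, 24.

4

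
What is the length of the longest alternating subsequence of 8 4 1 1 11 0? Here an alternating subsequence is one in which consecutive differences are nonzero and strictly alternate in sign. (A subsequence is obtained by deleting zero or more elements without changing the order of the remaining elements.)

4

A longest alternating subsequence is 8, 4, 11, 0 (positions 1,2,5,6); its 3 consecutive differences strictly alternate in sign, and length 4 is optimal.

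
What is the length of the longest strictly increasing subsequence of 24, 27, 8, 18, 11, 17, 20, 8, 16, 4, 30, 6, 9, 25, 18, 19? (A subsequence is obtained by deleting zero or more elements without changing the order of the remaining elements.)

5

Scanning left to right, the best length ending at each element is: 24→1, 27→2, 8→1, 18→2, 11→2, 17→3, 20→4, 8→1, 16→3, 4→1, 30→5, 6→2, 9→3, 25→5, 18→4, 19→5.
So the longest increasing subsequence has length 5, e.g. 8, 11, 17, 20, 30.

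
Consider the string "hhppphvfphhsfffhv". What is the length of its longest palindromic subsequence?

8

One longest palindromic subsequence is hhpppphh (positions 1,2,3,4,5,9,11,16); it reads the same forward and backward, and the interval DP gives dp[1][17] = 8.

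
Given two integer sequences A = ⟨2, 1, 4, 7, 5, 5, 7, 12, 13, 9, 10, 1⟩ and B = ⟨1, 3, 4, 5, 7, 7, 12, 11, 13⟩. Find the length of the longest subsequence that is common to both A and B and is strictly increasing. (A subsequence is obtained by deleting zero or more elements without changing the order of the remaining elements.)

6

A longest common strictly increasing subsequence is 1, 4, 5, 7, 12, 13 (length 6); it appears in order in both A and B, and no longer such subsequence exists.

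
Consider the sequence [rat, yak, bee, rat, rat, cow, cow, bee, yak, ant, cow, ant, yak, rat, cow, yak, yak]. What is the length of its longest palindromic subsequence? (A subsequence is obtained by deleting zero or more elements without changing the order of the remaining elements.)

9

One longest palindromic subsequence is yak cow yak ant cow ant yak cow yak (positions 2,7,9,10,11,12,13,15,17); it reads the same forward and backward, and the interval DP gives dp[1][17] = 9.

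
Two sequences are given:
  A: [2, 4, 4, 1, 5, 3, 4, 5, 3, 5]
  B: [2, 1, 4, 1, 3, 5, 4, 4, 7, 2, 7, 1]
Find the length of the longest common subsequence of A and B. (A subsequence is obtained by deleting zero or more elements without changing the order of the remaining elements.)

5

Backtracking the LCS table gives one alignment: 2 (A1,B1) → 4 (A3,B3) → 1 (A4,B4) → 5 (A5,B6) → 4 (A7,B8).
So the longest common subsequence has length 5.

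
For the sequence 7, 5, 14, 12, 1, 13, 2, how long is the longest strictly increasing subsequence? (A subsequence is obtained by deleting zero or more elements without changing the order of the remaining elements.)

3

Let dp[i] be the longest increasing subsequence ending at position i. Then dp = [1, 1, 2, 2, 1, 3, 2].
The maximum is 3; one witness is 7, 12, 13 at positions 1,4,6.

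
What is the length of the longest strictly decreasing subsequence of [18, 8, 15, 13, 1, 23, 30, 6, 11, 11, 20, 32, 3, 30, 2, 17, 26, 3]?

Let dp[i] be the longest decreasing subsequence ending at position i. Then dp = [1, 2, 2, 3, 4, 1, 1, 4, 4, 4, 2, 1, 5, 2, 6, 3, 3, 5].
The maximum is 6; one witness is 18, 15, 13, 6, 3, 2 at positions 1,3,4,8,13,15.

6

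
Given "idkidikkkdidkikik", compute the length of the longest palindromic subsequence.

13

Using dp[i][j] = 2 + dp[i+1][j−1] if the ends match, else max(dp[i+1][j], dp[i][j−1]):
dp[1][17] = 13. A witness is ikidikkkidiki at positions 1,3,4,5,6,7,8,9,11,12,14,15,16.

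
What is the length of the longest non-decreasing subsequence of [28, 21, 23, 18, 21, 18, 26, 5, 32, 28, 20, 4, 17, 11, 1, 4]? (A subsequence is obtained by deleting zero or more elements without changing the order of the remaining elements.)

One longest non-decreasing subsequence is 21, 23, 26, 32 (positions 2,3,7,9), of length 4; no longer one exists.

4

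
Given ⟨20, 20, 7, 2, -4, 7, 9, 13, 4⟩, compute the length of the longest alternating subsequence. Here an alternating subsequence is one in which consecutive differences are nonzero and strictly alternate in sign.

4

A longest alternating subsequence is 20, 2, 7, 4 (positions 1,4,6,9); its 3 consecutive differences strictly alternate in sign, and length 4 is optimal.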